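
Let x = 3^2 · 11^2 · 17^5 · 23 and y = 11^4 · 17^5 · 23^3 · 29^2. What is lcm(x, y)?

max exponent per prime: 3^2 · 11^4 · 17^5 · 23^3 · 29^2 = 1914420608753909751

1914420608753909751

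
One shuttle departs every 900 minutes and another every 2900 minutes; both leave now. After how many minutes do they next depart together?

900 = 2² · 3² · 5²; 2900 = 2² · 5² · 29
max exponents: 2² · 3² · 5² · 29 = 26100

26100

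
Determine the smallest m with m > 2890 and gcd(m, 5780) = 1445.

4335

5780 = 1445·4. Any m with gcd(m, 5780) = 1445 is a multiple of 1445, say 1445s, with s coprime to 4.
Need s > 2890/1445, so s ≥ 3. First s ≥ 3 with gcd(s, 4) = 1 is s = 3. Thus m = 1445·3 = 4335.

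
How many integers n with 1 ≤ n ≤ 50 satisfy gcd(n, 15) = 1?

27

Prime factors of 15: 3, 5. Count integers ≤ 50 divisible by none of them.
By inclusion–exclusion: 50 − ⌊50/3⌋ − ⌊50/5⌋ + ⌊50/15⌋ = 27.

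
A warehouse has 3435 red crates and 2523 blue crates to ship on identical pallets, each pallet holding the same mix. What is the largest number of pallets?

Euclid: 3435 = 1·2523 + 912; 2523 = 2·912 + 699; 912 = 1·699 + 213; 699 = 3·213 + 60; 213 = 3·60 + 33; 60 = 1·33 + 27; 33 = 1·27 + 6; 27 = 4·6 + 3; 6 = 2·3 + 0. Last nonzero remainder: 3.

3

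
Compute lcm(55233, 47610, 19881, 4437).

lcm(55233, 47610) = 55233·47610/gcd = 2629643130/9 = 292182570
lcm(292182570, 19881) = 292182570·19881/gcd = 5808881674170/9 = 645431297130
lcm(645431297130, 4437) = 645431297130·4437/gcd = 2863778665365810/153 = 18717507616770

18717507616770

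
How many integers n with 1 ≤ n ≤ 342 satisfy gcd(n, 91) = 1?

91 = 7·13. Inclusion–exclusion on these primes:
342 − ⌊342/7⌋ − ⌊342/13⌋ + ⌊342/91⌋ = 271

271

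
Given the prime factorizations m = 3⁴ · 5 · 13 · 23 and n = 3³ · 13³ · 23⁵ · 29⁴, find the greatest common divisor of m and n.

min exponent per shared prime: 3³ · 13 · 23 = 8073

8073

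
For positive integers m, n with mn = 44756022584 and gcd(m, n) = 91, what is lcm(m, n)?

491824424

For any two positive integers, gcd × lcm equals their product. Hence lcm = 44756022584 / 91 = 491824424.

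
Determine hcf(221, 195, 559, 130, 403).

gcd(221, 195): 221 = 1·195 + 26; 195 = 7·26 + 13; 26 = 2·13 + 0 → 13
gcd(13, 559): 559 = 43·13 + 0 → 13
gcd(13, 130): 130 = 10·13 + 0 → 13
gcd(13, 403): 403 = 31·13 + 0 → 13

13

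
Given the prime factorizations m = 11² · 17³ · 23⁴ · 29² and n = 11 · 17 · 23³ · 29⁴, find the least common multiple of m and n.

117661795161831833

max exponent per prime: 11² · 17³ · 23⁴ · 29⁴ = 117661795161831833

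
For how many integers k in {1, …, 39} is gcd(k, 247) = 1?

Prime factors of 247: 13, 19. Count integers ≤ 39 divisible by none of them.
By inclusion–exclusion: 39 − ⌊39/13⌋ − ⌊39/19⌋ + ⌊39/247⌋ = 34.

34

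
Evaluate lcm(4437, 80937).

gcd first: 80937 = 18·4437 + 1071; 4437 = 4·1071 + 153; 1071 = 7·153 + 0 → gcd = 153
lcm = 4437·80937/gcd = 359117469/153 = 2347173

2347173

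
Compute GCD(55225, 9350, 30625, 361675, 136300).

gcd(55225, 9350): 55225 = 5·9350 + 8475; 9350 = 1·8475 + 875; 8475 = 9·875 + 600; 875 = 1·600 + 275; 600 = 2·275 + 50; 275 = 5·50 + 25; 50 = 2·25 + 0 → 25
gcd(25, 30625): 30625 = 1225·25 + 0 → 25
gcd(25, 361675): 361675 = 14467·25 + 0 → 25
gcd(25, 136300): 136300 = 5452·25 + 0 → 25

25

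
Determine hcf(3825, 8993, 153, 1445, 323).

17

gcd(3825, 8993): 8993 = 2·3825 + 1343; 3825 = 2·1343 + 1139; 1343 = 1·1139 + 204; 1139 = 5·204 + 119; 204 = 1·119 + 85; 119 = 1·85 + 34; 85 = 2·34 + 17; 34 = 2·17 + 0 → 17
gcd(17, 153): 153 = 9·17 + 0 → 17
gcd(17, 1445): 1445 = 85·17 + 0 → 17
gcd(17, 323): 323 = 19·17 + 0 → 17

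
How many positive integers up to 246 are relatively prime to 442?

108

Prime factors of 442: 2, 13, 17. Count integers ≤ 246 divisible by none of them.
By inclusion–exclusion: 246 − ⌊246/2⌋ − ⌊246/13⌋ − ⌊246/17⌋ + ⌊246/26⌋ + ⌊246/34⌋ + ⌊246/221⌋ − ⌊246/442⌋ = 108.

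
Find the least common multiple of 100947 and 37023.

177969561

100947 = 3 · 7 · 11 · 19 · 23; 37023 = 3 · 7 · 41 · 43
max exponents: 3 · 7 · 11 · 19 · 23 · 41 · 43 = 177969561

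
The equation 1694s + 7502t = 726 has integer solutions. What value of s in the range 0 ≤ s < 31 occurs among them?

gcd(1694, 7502) = 242 (Euclid: 7502 = 4·1694 + 726; 1694 = 2·726 + 242; 726 = 3·242 + 0), and 242 | 726.
Extended Euclid: 1694·(9) + 7502·(-2) = 242. Scale by 3: s₀ = 27.
General solution s = s₀ + 31k; reducing mod 31 gives s = 27 (and t = -6).

27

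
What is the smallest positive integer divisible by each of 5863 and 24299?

gcd first: 24299 = 4·5863 + 847; 5863 = 6·847 + 781; 847 = 1·781 + 66; 781 = 11·66 + 55; 66 = 1·55 + 11; 55 = 5·11 + 0 → gcd = 11
lcm = 5863·24299/gcd = 142465037/11 = 12951367

12951367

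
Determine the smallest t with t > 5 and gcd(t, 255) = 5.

10

Multiples of 5 above 5: 5·2, 5·3, … . Need the cofactor coprime to 255/5 = 51.
Checking s = 2, 3, … the first with gcd(s, 51) = 1 is s = 2, giving 10.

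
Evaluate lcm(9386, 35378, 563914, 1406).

9386 = 2 · 13 · 19²; 35378 = 2 · 7² · 19²; 563914 = 2 · 13 · 23² · 41; 1406 = 2 · 19 · 37
lcm takes max exponent of each prime: 2 · 7² · 13 · 19² · 23² · 37 · 41 = 369077765602

369077765602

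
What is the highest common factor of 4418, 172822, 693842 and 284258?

2

4418 = 2 · 47²; 172822 = 2 · 13 · 17² · 23; 693842 = 2 · 19² · 31²; 284258 = 2 · 13² · 29²
gcd takes min exponent of each prime: 2 = 2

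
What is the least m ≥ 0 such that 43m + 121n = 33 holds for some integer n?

88

Reduce mod 121: 43m ≡ 33 (mod 121). With g = gcd(43, 121) = 1 dividing 33, divide through: 43m ≡ 33 (mod 121).
Since gcd(43, 121) = 1, m ≡ 33·(43)⁻¹ ≡ 88 (mod 121). Smallest non-negative: 88.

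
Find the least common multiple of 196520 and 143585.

196520 = 2³ · 5 · 17³; 143585 = 5 · 13 · 47²
max exponents: 2³ · 5 · 13 · 17³ · 47² = 5643464840

5643464840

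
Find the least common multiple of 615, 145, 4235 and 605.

15106245

615 = 3 · 5 · 41; 145 = 5 · 29; 4235 = 5 · 7 · 11²; 605 = 5 · 11²
lcm takes max exponent of each prime: 3 · 5 · 7 · 11² · 29 · 41 = 15106245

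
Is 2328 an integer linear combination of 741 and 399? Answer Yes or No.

No

gcd(741, 399): 741 = 1·399 + 342; 399 = 1·342 + 57; 342 = 6·57 + 0 → 57
57 does not divide 2328, so a solution does not exist.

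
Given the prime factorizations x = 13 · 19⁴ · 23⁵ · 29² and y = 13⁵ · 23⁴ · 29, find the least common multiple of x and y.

max exponent per prime: 13⁵ · 19⁴ · 23⁵ · 29² = 261918600323295441539

261918600323295441539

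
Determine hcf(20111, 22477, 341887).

20111 = 7 · 13² · 17; 22477 = 7 · 13² · 19; 341887 = 7 · 13² · 17²
gcd takes min exponent of each prime: 7 · 13² = 1183

1183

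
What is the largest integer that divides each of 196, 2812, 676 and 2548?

4

gcd(196, 2812): 2812 = 14·196 + 68; 196 = 2·68 + 60; 68 = 1·60 + 8; 60 = 7·8 + 4; 8 = 2·4 + 0 → 4
gcd(4, 676): 676 = 169·4 + 0 → 4
gcd(4, 2548): 2548 = 637·4 + 0 → 4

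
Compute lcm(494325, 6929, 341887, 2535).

lcm(494325, 6929) = 494325·6929/gcd = 3425177925/169 = 20267325
lcm(20267325, 341887) = 20267325·341887/gcd = 6929134942275/169 = 41000798475
lcm(41000798475, 2535) = 41000798475·2535/gcd = 103937024134125/2535 = 41000798475

41000798475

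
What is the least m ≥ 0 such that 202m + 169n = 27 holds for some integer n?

93

Reduce mod 169: 202m ≡ 27 (mod 169). With g = gcd(202, 169) = 1 dividing 27, divide through: 202m ≡ 27 (mod 169).
Since gcd(202, 169) = 1, m ≡ 27·(202)⁻¹ ≡ 93 (mod 169). Smallest non-negative: 93.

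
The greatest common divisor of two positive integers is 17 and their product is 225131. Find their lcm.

13243

Since gcd(a,b)·lcm(a,b) = ab, lcm = 225131/17 = 13243.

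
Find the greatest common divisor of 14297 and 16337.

17

14297 = 17 · 29²
16337 = 17 · 31²
Common: 17 = 17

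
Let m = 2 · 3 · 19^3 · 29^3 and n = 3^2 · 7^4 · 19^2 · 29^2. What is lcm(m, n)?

max exponent per prime: 2 · 3^2 · 7^4 · 19^3 · 29^3 = 7229686437918

7229686437918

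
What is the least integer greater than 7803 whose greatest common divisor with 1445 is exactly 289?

8092

gcd(x, 1445) = 289 forces 289 | x; write x = 289s. Then gcd(289s, 289·5) = 289·gcd(s, 5), so need gcd(s, 5) = 1.
289s > 7803 gives s ≥ 28. The least s ≥ 28 coprime to 5 is 28, so x = 289·28 = 8092.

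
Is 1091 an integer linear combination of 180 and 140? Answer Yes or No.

gcd(180, 140): 180 = 1·140 + 40; 140 = 3·40 + 20; 40 = 2·20 + 0 → 20
20 does not divide 1091, so a solution does not exist.

No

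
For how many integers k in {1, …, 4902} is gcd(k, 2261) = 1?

2261 = 7·17·19. Inclusion–exclusion on these primes:
4902 − ⌊4902/7⌋ − ⌊4902/17⌋ − ⌊4902/19⌋ + ⌊4902/119⌋ + ⌊4902/133⌋ + ⌊4902/323⌋ − ⌊4902/2261⌋ = 3746

3746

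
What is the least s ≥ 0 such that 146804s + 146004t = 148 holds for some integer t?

11498

Euclid: 146804 = 1·146004 + 800; 146004 = 182·800 + 404; 800 = 1·404 + 396; 404 = 1·396 + 8; 396 = 49·8 + 4; 8 = 2·4 + 0 → gcd = 4; 148 = 4·37.
Back-substitution yields 146804·(18068) + 146004·(-18167) = 4, so one solution is s = 18068·37 = 668516, t = -18167·37 = -672179.
Solutions in s differ by 146004/4 = 36501; the one in [0, 36501) is 668516 mod 36501 = 11498.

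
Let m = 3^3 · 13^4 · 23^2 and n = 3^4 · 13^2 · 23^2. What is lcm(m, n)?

1223810289

max exponent per prime: 3^4 · 13^4 · 23^2 = 1223810289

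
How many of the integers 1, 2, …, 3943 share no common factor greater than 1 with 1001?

2837

1001 = 7·11·13. Inclusion–exclusion on these primes:
3943 − ⌊3943/7⌋ − ⌊3943/11⌋ − ⌊3943/13⌋ + ⌊3943/77⌋ + ⌊3943/91⌋ + ⌊3943/143⌋ − ⌊3943/1001⌋ = 2837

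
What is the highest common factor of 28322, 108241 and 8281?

49

gcd(28322, 108241): 108241 = 3·28322 + 23275; 28322 = 1·23275 + 5047; 23275 = 4·5047 + 3087; 5047 = 1·3087 + 1960; 3087 = 1·1960 + 1127; 1960 = 1·1127 + 833; 1127 = 1·833 + 294; 833 = 2·294 + 245; 294 = 1·245 + 49; 245 = 5·49 + 0 → 49
gcd(49, 8281): 8281 = 169·49 + 0 → 49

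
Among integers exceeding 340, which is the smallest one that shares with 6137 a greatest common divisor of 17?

357

gcd(m, 6137) = 17 forces 17 | m; write m = 17s. Then gcd(17s, 17·361) = 17·gcd(s, 361), so need gcd(s, 361) = 1.
17s > 340 gives s ≥ 21. The least s ≥ 21 coprime to 361 is 21, so m = 17·21 = 357.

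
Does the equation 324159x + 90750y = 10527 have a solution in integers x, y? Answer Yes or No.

By Bézout, 324159x + 90750y = 10527 has integer solutions iff gcd(324159, 90750) | 10527.
Euclid: 324159 = 3·90750 + 51909; 90750 = 1·51909 + 38841; 51909 = 1·38841 + 13068; 38841 = 2·13068 + 12705; 13068 = 1·12705 + 363; 12705 = 35·363 + 0. gcd = 363; 10527 mod 363 = 0. Yes.

Yes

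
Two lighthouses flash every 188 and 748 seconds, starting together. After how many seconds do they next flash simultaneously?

35156

188 = 2² · 47; 748 = 2² · 11 · 17
max exponents: 2² · 11 · 17 · 47 = 35156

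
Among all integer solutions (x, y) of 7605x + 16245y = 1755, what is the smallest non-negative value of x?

gcd(7605, 16245) = 45 (Euclid: 16245 = 2·7605 + 1035; 7605 = 7·1035 + 360; 1035 = 2·360 + 315; 360 = 1·315 + 45; 315 = 7·45 + 0), and 45 | 1755.
Extended Euclid: 7605·(47) + 16245·(-22) = 45. Scale by 39: x₀ = 1833.
General solution x = x₀ + 361t; reducing mod 361 gives x = 28 (and y = -13).

28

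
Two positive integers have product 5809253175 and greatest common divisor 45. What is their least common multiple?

gcd·lcm = product, so lcm = 5809253175/45 = 129094515.

129094515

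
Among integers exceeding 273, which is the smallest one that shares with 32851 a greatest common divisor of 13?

gcd(x, 32851) = 13 forces 13 | x; write x = 13s. Then gcd(13s, 13·2527) = 13·gcd(s, 2527), so need gcd(s, 2527) = 1.
13s > 273 gives s ≥ 22. The least s ≥ 22 coprime to 2527 is 22, so x = 13·22 = 286.

286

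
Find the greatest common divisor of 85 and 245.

5

Euclid: 245 = 2·85 + 75; 85 = 1·75 + 10; 75 = 7·10 + 5; 10 = 2·5 + 0. Last nonzero remainder: 5.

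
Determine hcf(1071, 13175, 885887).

gcd(1071, 13175): 13175 = 12·1071 + 323; 1071 = 3·323 + 102; 323 = 3·102 + 17; 102 = 6·17 + 0 → 17
gcd(17, 885887): 885887 = 52111·17 + 0 → 17

17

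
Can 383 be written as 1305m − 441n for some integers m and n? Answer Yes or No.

No

gcd(1305, 441): 1305 = 2·441 + 423; 441 = 1·423 + 18; 423 = 23·18 + 9; 18 = 2·9 + 0 → 9
9 does not divide 383, so a solution does not exist.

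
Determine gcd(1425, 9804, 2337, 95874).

57

1425 = 3 · 5² · 19; 9804 = 2² · 3 · 19 · 43; 2337 = 3 · 19 · 41; 95874 = 2 · 3 · 19 · 29²
gcd takes min exponent of each prime: 3 · 19 = 57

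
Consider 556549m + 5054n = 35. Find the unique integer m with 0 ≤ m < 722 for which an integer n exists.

Reduce mod 5054: 556549m ≡ 35 (mod 5054). With g = gcd(556549, 5054) = 7 dividing 35, divide through: 79507m ≡ 5 (mod 722).
Since gcd(79507, 722) = 1, m ≡ 5·(79507)⁻¹ ≡ 415 (mod 722). Smallest non-negative: 415.

415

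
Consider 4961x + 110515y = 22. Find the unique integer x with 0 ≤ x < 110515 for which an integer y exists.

11027

Reduce mod 110515: 4961x ≡ 22 (mod 110515). With g = gcd(4961, 110515) = 1 dividing 22, divide through: 4961x ≡ 22 (mod 110515).
Since gcd(4961, 110515) = 1, x ≡ 22·(4961)⁻¹ ≡ 11027 (mod 110515). Smallest non-negative: 11027.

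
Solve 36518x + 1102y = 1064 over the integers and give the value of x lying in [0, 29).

7

gcd(36518, 1102) = 38 (Euclid: 36518 = 33·1102 + 152; 1102 = 7·152 + 38; 152 = 4·38 + 0), and 38 | 1064.
Extended Euclid: 36518·(-7) + 1102·(232) = 38. Scale by 28: x₀ = -196.
General solution x = x₀ + 29t; reducing mod 29 gives x = 7 (and y = -231).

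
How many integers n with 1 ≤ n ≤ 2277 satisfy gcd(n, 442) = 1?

Prime factors of 442: 2, 13, 17. Count integers ≤ 2277 divisible by none of them.
By inclusion–exclusion: 2277 − ⌊2277/2⌋ − ⌊2277/13⌋ − ⌊2277/17⌋ + ⌊2277/26⌋ + ⌊2277/34⌋ + ⌊2277/221⌋ − ⌊2277/442⌋ = 989.

989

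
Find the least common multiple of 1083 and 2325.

gcd first: 2325 = 2·1083 + 159; 1083 = 6·159 + 129; 159 = 1·129 + 30; 129 = 4·30 + 9; 30 = 3·9 + 3; 9 = 3·3 + 0 → gcd = 3
lcm = 1083·2325/gcd = 2517975/3 = 839325

839325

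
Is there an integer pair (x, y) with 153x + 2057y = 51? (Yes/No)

Yes

gcd(153, 2057): 2057 = 13·153 + 68; 153 = 2·68 + 17; 68 = 4·17 + 0 → 17
17 divides 51, so a solution exists.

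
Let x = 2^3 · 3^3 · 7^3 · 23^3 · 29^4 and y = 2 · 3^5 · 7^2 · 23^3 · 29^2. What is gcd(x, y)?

min exponent per shared prime: 2 · 3^3 · 7^2 · 23^3 · 29^2 = 27075054762

27075054762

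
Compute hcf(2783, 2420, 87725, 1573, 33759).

gcd(2783, 2420): 2783 = 1·2420 + 363; 2420 = 6·363 + 242; 363 = 1·242 + 121; 242 = 2·121 + 0 → 121
gcd(121, 87725): 87725 = 725·121 + 0 → 121
gcd(121, 1573): 1573 = 13·121 + 0 → 121
gcd(121, 33759): 33759 = 279·121 + 0 → 121

121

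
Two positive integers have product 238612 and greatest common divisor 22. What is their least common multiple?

For any two positive integers, gcd × lcm equals their product. Hence lcm = 238612 / 22 = 10846.

10846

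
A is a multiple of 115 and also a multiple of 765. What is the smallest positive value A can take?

gcd first: 765 = 6·115 + 75; 115 = 1·75 + 40; 75 = 1·40 + 35; 40 = 1·35 + 5; 35 = 7·5 + 0 → gcd = 5
lcm = 115·765/gcd = 87975/5 = 17595

17595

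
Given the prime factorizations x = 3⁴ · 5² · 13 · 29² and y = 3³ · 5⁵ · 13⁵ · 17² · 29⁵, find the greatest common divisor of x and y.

7379775

min exponent per shared prime: 3³ · 5² · 13 · 29² = 7379775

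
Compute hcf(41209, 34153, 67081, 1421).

49

41209 = 7² · 29²; 34153 = 7² · 17 · 41; 67081 = 7² · 37²; 1421 = 7² · 29
gcd takes min exponent of each prime: 7² = 49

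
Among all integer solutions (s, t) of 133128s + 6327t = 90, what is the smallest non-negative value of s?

Euclid: 133128 = 21·6327 + 261; 6327 = 24·261 + 63; 261 = 4·63 + 9; 63 = 7·9 + 0 → gcd = 9; 90 = 9·10.
Back-substitution yields 133128·(97) + 6327·(-2041) = 9, so one solution is s = 97·10 = 970, t = -2041·10 = -20410.
Solutions in s differ by 6327/9 = 703; the one in [0, 703) is 970 mod 703 = 267.

267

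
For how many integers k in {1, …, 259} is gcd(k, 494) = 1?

114

Prime factors of 494: 2, 13, 19. Count integers ≤ 259 divisible by none of them.
By inclusion–exclusion: 259 − ⌊259/2⌋ − ⌊259/13⌋ − ⌊259/19⌋ + ⌊259/26⌋ + ⌊259/38⌋ + ⌊259/247⌋ − ⌊259/494⌋ = 114.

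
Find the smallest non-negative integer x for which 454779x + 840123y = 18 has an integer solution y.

89209

Reduce mod 840123: 454779x ≡ 18 (mod 840123). With g = gcd(454779, 840123) = 9 dividing 18, divide through: 50531x ≡ 2 (mod 93347).
Since gcd(50531, 93347) = 1, x ≡ 2·(50531)⁻¹ ≡ 89209 (mod 93347). Smallest non-negative: 89209.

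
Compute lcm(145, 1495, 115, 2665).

1777555

lcm(145, 1495) = 145·1495/gcd = 216775/5 = 43355
lcm(43355, 115) = 43355·115/gcd = 4985825/115 = 43355
lcm(43355, 2665) = 43355·2665/gcd = 115541075/65 = 1777555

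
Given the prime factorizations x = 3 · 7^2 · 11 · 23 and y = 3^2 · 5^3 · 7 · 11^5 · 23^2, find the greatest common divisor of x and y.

5313

min exponent per shared prime: 3 · 7 · 11 · 23 = 5313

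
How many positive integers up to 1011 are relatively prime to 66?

306

Prime factors of 66: 2, 3, 11. Count integers ≤ 1011 divisible by none of them.
By inclusion–exclusion: 1011 − ⌊1011/2⌋ − ⌊1011/3⌋ − ⌊1011/11⌋ + ⌊1011/6⌋ + ⌊1011/22⌋ + ⌊1011/33⌋ − ⌊1011/66⌋ = 306.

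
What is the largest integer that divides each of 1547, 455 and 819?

1547 = 7 · 13 · 17; 455 = 5 · 7 · 13; 819 = 3² · 7 · 13
gcd takes min exponent of each prime: 7 · 13 = 91

91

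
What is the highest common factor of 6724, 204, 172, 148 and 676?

4

6724 = 2² · 41²; 204 = 2² · 3 · 17; 172 = 2² · 43; 148 = 2² · 37; 676 = 2² · 13²
gcd takes min exponent of each prime: 2² = 4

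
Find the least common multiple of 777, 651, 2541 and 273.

lcm(777, 651) = 777·651/gcd = 505827/21 = 24087
lcm(24087, 2541) = 24087·2541/gcd = 61205067/21 = 2914527
lcm(2914527, 273) = 2914527·273/gcd = 795665871/21 = 37888851

37888851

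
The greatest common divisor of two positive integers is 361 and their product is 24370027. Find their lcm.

67507

Since gcd(a,b)·lcm(a,b) = ab, lcm = 24370027/361 = 67507.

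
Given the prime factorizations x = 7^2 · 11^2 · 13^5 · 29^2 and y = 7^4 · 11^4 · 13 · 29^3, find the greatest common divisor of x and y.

min exponent per shared prime: 7^2 · 11^2 · 13 · 29^2 = 64821757

64821757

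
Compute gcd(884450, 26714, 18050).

722

gcd(884450, 26714): 884450 = 33·26714 + 2888; 26714 = 9·2888 + 722; 2888 = 4·722 + 0 → 722
gcd(722, 18050): 18050 = 25·722 + 0 → 722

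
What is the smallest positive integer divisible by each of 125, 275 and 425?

125 = 5³; 275 = 5² · 11; 425 = 5² · 17
lcm takes max exponent of each prime: 5³ · 11 · 17 = 23375

23375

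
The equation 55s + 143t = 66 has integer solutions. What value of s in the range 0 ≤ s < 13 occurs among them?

Euclid: 143 = 2·55 + 33; 55 = 1·33 + 22; 33 = 1·22 + 11; 22 = 2·11 + 0 → gcd = 11; 66 = 11·6.
Back-substitution yields 55·(-5) + 143·(2) = 11, so one solution is s = -5·6 = -30, t = 2·6 = 12.
Solutions in s differ by 143/11 = 13; the one in [0, 13) is -30 mod 13 = 9.

9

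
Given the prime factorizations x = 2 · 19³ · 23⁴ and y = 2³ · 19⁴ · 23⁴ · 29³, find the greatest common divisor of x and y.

min exponent per shared prime: 2 · 19³ · 23⁴ = 3838858838

3838858838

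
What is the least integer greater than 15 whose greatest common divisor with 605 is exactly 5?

Multiples of 5 above 15: 5·4, 5·5, … . Need the cofactor coprime to 605/5 = 121.
Checking s = 4, 5, … the first with gcd(s, 121) = 1 is s = 4, giving 20.

20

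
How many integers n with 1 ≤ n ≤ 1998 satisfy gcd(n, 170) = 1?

170 = 2·5·17. Inclusion–exclusion on these primes:
1998 − ⌊1998/2⌋ − ⌊1998/5⌋ − ⌊1998/17⌋ + ⌊1998/10⌋ + ⌊1998/34⌋ + ⌊1998/85⌋ − ⌊1998/170⌋ = 752

752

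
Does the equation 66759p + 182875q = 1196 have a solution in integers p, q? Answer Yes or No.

By Bézout, 66759p + 182875q = 1196 has integer solutions iff gcd(66759, 182875) | 1196.
Euclid: 182875 = 2·66759 + 49357; 66759 = 1·49357 + 17402; 49357 = 2·17402 + 14553; 17402 = 1·14553 + 2849; 14553 = 5·2849 + 308; 2849 = 9·308 + 77; 308 = 4·77 + 0. gcd = 77; 1196 mod 77 = 41. No.

No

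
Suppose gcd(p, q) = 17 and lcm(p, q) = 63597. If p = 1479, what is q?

731

Using pq = gcd(p,q)·lcm(p,q) = 17·63597 = 1081149, we get q = 1081149/1479 = 731.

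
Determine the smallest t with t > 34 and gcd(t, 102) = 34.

Multiples of 34 above 34: 34·2, 34·3, … . Need the cofactor coprime to 102/34 = 3.
Checking s = 2, 3, … the first with gcd(s, 3) = 1 is s = 2, giving 68.

68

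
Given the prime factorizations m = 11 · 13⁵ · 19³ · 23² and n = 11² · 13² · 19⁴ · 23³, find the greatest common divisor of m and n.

min exponent per shared prime: 11 · 13² · 19³ · 23² = 6745216049

6745216049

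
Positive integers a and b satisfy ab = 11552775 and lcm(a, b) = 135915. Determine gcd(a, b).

From gcd × lcm = ab: gcd = 11552775 / 135915 = 85.

85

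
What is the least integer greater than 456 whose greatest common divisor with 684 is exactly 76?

532

684 = 76·9. Any t with gcd(t, 684) = 76 is a multiple of 76, say 76s, with s coprime to 9.
Need s > 456/76, so s ≥ 7. First s ≥ 7 with gcd(s, 9) = 1 is s = 7. Thus t = 76·7 = 532.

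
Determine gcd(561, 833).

561 = 3 · 11 · 17
833 = 7² · 17
Common: 17 = 17

17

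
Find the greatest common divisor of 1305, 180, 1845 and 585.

45

gcd(1305, 180): 1305 = 7·180 + 45; 180 = 4·45 + 0 → 45
gcd(45, 1845): 1845 = 41·45 + 0 → 45
gcd(45, 585): 585 = 13·45 + 0 → 45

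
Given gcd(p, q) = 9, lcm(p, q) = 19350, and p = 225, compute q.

774

p·q = gcd·lcm = 9·19350 = 174150, so q = 174150/225 = 774.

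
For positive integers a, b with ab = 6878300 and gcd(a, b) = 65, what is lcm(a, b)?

105820

gcd·lcm = product, so lcm = 6878300/65 = 105820.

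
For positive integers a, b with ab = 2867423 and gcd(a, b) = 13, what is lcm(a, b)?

For any two positive integers, gcd × lcm equals their product. Hence lcm = 2867423 / 13 = 220571.

220571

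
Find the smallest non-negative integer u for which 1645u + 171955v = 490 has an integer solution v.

2300

Euclid: 171955 = 104·1645 + 875; 1645 = 1·875 + 770; 875 = 1·770 + 105; 770 = 7·105 + 35; 105 = 3·35 + 0 → gcd = 35; 490 = 35·14.
Back-substitution yields 1645·(1568) + 171955·(-15) = 35, so one solution is u = 1568·14 = 21952, v = -15·14 = -210.
Solutions in u differ by 171955/35 = 4913; the one in [0, 4913) is 21952 mod 4913 = 2300.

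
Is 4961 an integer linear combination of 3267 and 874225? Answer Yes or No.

By Bézout, 3267s − 874225t = 4961 has integer solutions iff gcd(3267, 874225) | 4961.
Euclid: 874225 = 267·3267 + 1936; 3267 = 1·1936 + 1331; 1936 = 1·1331 + 605; 1331 = 2·605 + 121; 605 = 5·121 + 0. gcd = 121; 4961 mod 121 = 0. Yes.

Yes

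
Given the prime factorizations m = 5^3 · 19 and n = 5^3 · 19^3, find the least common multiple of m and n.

max exponent per prime: 5^3 · 19^3 = 857375

857375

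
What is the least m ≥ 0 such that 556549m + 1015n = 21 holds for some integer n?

gcd(556549, 1015) = 7 (Euclid: 556549 = 548·1015 + 329; 1015 = 3·329 + 28; 329 = 11·28 + 21; 28 = 1·21 + 7; 21 = 3·7 + 0), and 7 | 21.
Extended Euclid: 556549·(-37) + 1015·(20288) = 7. Scale by 3: m₀ = -111.
General solution m = m₀ + 145t; reducing mod 145 gives m = 34 (and n = -18643).

34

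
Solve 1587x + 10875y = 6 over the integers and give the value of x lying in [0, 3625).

Reduce mod 10875: 1587x ≡ 6 (mod 10875). With g = gcd(1587, 10875) = 3 dividing 6, divide through: 529x ≡ 2 (mod 3625).
Since gcd(529, 3625) = 1, x ≡ 2·(529)⁻¹ ≡ 2138 (mod 3625). Smallest non-negative: 2138.

2138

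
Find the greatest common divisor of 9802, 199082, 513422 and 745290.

gcd(9802, 199082): 199082 = 20·9802 + 3042; 9802 = 3·3042 + 676; 3042 = 4·676 + 338; 676 = 2·338 + 0 → 338
gcd(338, 513422): 513422 = 1519·338 + 0 → 338
gcd(338, 745290): 745290 = 2205·338 + 0 → 338

338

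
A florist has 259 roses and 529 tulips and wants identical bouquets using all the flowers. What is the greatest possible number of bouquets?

259 = 7 · 37
529 = 23²
Common: 1 = 1

1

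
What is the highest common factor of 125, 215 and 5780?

gcd(125, 215): 215 = 1·125 + 90; 125 = 1·90 + 35; 90 = 2·35 + 20; 35 = 1·20 + 15; 20 = 1·15 + 5; 15 = 3·5 + 0 → 5
gcd(5, 5780): 5780 = 1156·5 + 0 → 5

5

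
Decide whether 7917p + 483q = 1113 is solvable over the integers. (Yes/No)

Yes

gcd(7917, 483): 7917 = 16·483 + 189; 483 = 2·189 + 105; 189 = 1·105 + 84; 105 = 1·84 + 21; 84 = 4·21 + 0 → 21
21 divides 1113, so a solution exists.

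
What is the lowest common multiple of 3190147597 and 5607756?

3190147597 = 7² · 13² · 17² · 31 · 43; 5607756 = 2² · 3² · 7² · 11 · 17²
max exponents: 2² · 3² · 7² · 11 · 13² · 17² · 31 · 43 = 1263298448412

1263298448412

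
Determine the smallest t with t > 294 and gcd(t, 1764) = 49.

343

1764 = 49·36. Any t with gcd(t, 1764) = 49 is a multiple of 49, say 49s, with s coprime to 36.
Need s > 294/49, so s ≥ 7. First s ≥ 7 with gcd(s, 36) = 1 is s = 7. Thus t = 49·7 = 343.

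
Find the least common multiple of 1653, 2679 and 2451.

3340713

1653 = 3 · 19 · 29; 2679 = 3 · 19 · 47; 2451 = 3 · 19 · 43
lcm takes max exponent of each prime: 3 · 19 · 29 · 43 · 47 = 3340713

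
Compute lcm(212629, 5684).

1208583236

212629 = 19³ · 31; 5684 = 2² · 7² · 29
max exponents: 2² · 7² · 19³ · 29 · 31 = 1208583236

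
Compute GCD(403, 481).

13

Euclid: 481 = 1·403 + 78; 403 = 5·78 + 13; 78 = 6·13 + 0. Last nonzero remainder: 13.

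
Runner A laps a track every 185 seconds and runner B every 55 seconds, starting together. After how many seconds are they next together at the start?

185 = 5 · 37; 55 = 5 · 11
max exponents: 5 · 11 · 37 = 2035

2035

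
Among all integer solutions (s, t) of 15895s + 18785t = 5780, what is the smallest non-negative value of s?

Euclid: 18785 = 1·15895 + 2890; 15895 = 5·2890 + 1445; 2890 = 2·1445 + 0 → gcd = 1445; 5780 = 1445·4.
Back-substitution yields 15895·(6) + 18785·(-5) = 1445, so one solution is s = 6·4 = 24, t = -5·4 = -20.
Solutions in s differ by 18785/1445 = 13; the one in [0, 13) is 24 mod 13 = 11.

11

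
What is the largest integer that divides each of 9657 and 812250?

Euclid: 812250 = 84·9657 + 1062; 9657 = 9·1062 + 99; 1062 = 10·99 + 72; 99 = 1·72 + 27; 72 = 2·27 + 18; 27 = 1·18 + 9; 18 = 2·9 + 0. Last nonzero remainder: 9.

9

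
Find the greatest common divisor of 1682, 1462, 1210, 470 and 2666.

2

gcd(1682, 1462): 1682 = 1·1462 + 220; 1462 = 6·220 + 142; 220 = 1·142 + 78; 142 = 1·78 + 64; 78 = 1·64 + 14; 64 = 4·14 + 8; 14 = 1·8 + 6; 8 = 1·6 + 2; 6 = 3·2 + 0 → 2
gcd(2, 1210): 1210 = 605·2 + 0 → 2
gcd(2, 470): 470 = 235·2 + 0 → 2
gcd(2, 2666): 2666 = 1333·2 + 0 → 2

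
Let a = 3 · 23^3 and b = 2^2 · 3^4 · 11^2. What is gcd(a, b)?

min exponent per shared prime: 3 = 3

3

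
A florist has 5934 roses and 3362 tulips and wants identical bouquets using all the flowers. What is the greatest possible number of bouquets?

2

Euclid: 5934 = 1·3362 + 2572; 3362 = 1·2572 + 790; 2572 = 3·790 + 202; 790 = 3·202 + 184; 202 = 1·184 + 18; 184 = 10·18 + 4; 18 = 4·4 + 2; 4 = 2·2 + 0. Last nonzero remainder: 2.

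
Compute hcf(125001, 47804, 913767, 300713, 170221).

gcd(125001, 47804): 125001 = 2·47804 + 29393; 47804 = 1·29393 + 18411; 29393 = 1·18411 + 10982; 18411 = 1·10982 + 7429; 10982 = 1·7429 + 3553; 7429 = 2·3553 + 323; 3553 = 11·323 + 0 → 323
gcd(323, 913767): 913767 = 2829·323 + 0 → 323
gcd(323, 300713): 300713 = 931·323 + 0 → 323
gcd(323, 170221): 170221 = 527·323 + 0 → 323

323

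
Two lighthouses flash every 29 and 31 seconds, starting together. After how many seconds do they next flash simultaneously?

29 = 29; 31 = 31
max exponents: 29 · 31 = 899

899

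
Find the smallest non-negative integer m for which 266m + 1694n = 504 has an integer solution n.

21

gcd(266, 1694) = 14 (Euclid: 1694 = 6·266 + 98; 266 = 2·98 + 70; 98 = 1·70 + 28; 70 = 2·28 + 14; 28 = 2·14 + 0), and 14 | 504.
Extended Euclid: 266·(51) + 1694·(-8) = 14. Scale by 36: m₀ = 1836.
General solution m = m₀ + 121t; reducing mod 121 gives m = 21 (and n = -3).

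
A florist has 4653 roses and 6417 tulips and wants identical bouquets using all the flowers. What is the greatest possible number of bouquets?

9

Euclid: 6417 = 1·4653 + 1764; 4653 = 2·1764 + 1125; 1764 = 1·1125 + 639; 1125 = 1·639 + 486; 639 = 1·486 + 153; 486 = 3·153 + 27; 153 = 5·27 + 18; 27 = 1·18 + 9; 18 = 2·9 + 0. Last nonzero remainder: 9.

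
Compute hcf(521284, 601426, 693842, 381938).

722

gcd(521284, 601426): 601426 = 1·521284 + 80142; 521284 = 6·80142 + 40432; 80142 = 1·40432 + 39710; 40432 = 1·39710 + 722; 39710 = 55·722 + 0 → 722
gcd(722, 693842): 693842 = 961·722 + 0 → 722
gcd(722, 381938): 381938 = 529·722 + 0 → 722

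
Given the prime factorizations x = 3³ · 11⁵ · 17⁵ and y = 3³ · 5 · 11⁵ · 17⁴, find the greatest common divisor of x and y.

min exponent per shared prime: 3³ · 11⁵ · 17⁴ = 363180795417

363180795417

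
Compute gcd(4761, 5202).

9

4761 = 3² · 23²
5202 = 2 · 3² · 17²
Common: 3² = 9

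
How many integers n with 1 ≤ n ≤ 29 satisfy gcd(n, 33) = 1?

Prime factors of 33: 3, 11. Count integers ≤ 29 divisible by none of them.
By inclusion–exclusion: 29 − ⌊29/3⌋ − ⌊29/11⌋ + ⌊29/33⌋ = 18.

18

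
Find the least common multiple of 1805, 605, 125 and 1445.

1577976125

1805 = 5 · 19²; 605 = 5 · 11²; 125 = 5³; 1445 = 5 · 17²
lcm takes max exponent of each prime: 5³ · 11² · 17² · 19² = 1577976125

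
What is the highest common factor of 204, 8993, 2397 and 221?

gcd(204, 8993): 8993 = 44·204 + 17; 204 = 12·17 + 0 → 17
gcd(17, 2397): 2397 = 141·17 + 0 → 17
gcd(17, 221): 221 = 13·17 + 0 → 17

17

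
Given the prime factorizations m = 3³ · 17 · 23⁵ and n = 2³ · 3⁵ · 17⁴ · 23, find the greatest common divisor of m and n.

10557

min exponent per shared prime: 3³ · 17 · 23 = 10557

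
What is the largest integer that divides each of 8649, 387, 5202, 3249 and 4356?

9

gcd(8649, 387): 8649 = 22·387 + 135; 387 = 2·135 + 117; 135 = 1·117 + 18; 117 = 6·18 + 9; 18 = 2·9 + 0 → 9
gcd(9, 5202): 5202 = 578·9 + 0 → 9
gcd(9, 3249): 3249 = 361·9 + 0 → 9
gcd(9, 4356): 4356 = 484·9 + 0 → 9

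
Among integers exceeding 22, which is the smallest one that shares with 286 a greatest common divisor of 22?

Multiples of 22 above 22: 22·2, 22·3, … . Need the cofactor coprime to 286/22 = 13.
Checking s = 2, 3, … the first with gcd(s, 13) = 1 is s = 2, giving 44.

44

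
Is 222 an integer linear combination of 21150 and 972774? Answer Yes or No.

gcd(21150, 972774): 972774 = 45·21150 + 21024; 21150 = 1·21024 + 126; 21024 = 166·126 + 108; 126 = 1·108 + 18; 108 = 6·18 + 0 → 18
18 does not divide 222, so a solution does not exist.

No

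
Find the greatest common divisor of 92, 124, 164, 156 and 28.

4

92 = 2² · 23; 124 = 2² · 31; 164 = 2² · 41; 156 = 2² · 3 · 13; 28 = 2² · 7
gcd takes min exponent of each prime: 2² = 4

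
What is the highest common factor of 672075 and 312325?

672075 = 3² · 5² · 29 · 103
312325 = 5² · 13 · 31²
Common: 5² = 25

25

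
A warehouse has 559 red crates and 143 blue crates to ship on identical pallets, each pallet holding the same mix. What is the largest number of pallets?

13

Euclid: 559 = 3·143 + 130; 143 = 1·130 + 13; 130 = 10·13 + 0. Last nonzero remainder: 13.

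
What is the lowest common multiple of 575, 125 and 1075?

123625

575 = 5² · 23; 125 = 5³; 1075 = 5² · 43
lcm takes max exponent of each prime: 5³ · 23 · 43 = 123625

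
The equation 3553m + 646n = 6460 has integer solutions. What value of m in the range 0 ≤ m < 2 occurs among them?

0

Euclid: 3553 = 5·646 + 323; 646 = 2·323 + 0 → gcd = 323; 6460 = 323·20.
Back-substitution yields 3553·(1) + 646·(-5) = 323, so one solution is m = 1·20 = 20, n = -5·20 = -100.
Solutions in m differ by 646/323 = 2; the one in [0, 2) is 20 mod 2 = 0.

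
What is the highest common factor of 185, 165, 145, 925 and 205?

gcd(185, 165): 185 = 1·165 + 20; 165 = 8·20 + 5; 20 = 4·5 + 0 → 5
gcd(5, 145): 145 = 29·5 + 0 → 5
gcd(5, 925): 925 = 185·5 + 0 → 5
gcd(5, 205): 205 = 41·5 + 0 → 5

5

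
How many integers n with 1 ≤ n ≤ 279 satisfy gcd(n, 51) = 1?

175

Prime factors of 51: 3, 17. Count integers ≤ 279 divisible by none of them.
By inclusion–exclusion: 279 − ⌊279/3⌋ − ⌊279/17⌋ + ⌊279/51⌋ = 175.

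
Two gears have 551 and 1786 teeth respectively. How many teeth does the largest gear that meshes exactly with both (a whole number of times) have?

19

Euclid: 1786 = 3·551 + 133; 551 = 4·133 + 19; 133 = 7·19 + 0. Last nonzero remainder: 19.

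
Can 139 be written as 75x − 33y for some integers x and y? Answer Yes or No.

No

By Bézout, 75x − 33y = 139 has integer solutions iff gcd(75, 33) | 139.
Euclid: 75 = 2·33 + 9; 33 = 3·9 + 6; 9 = 1·6 + 3; 6 = 2·3 + 0. gcd = 3; 139 mod 3 = 1. No.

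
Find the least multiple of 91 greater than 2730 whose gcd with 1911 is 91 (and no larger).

2821

1911 = 91·21. Any m with gcd(m, 1911) = 91 is a multiple of 91, say 91s, with s coprime to 21.
Need s > 2730/91, so s ≥ 31. First s ≥ 31 with gcd(s, 21) = 1 is s = 31. Thus m = 91·31 = 2821.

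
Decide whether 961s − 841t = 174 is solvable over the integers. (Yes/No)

Yes

gcd(961, 841): 961 = 1·841 + 120; 841 = 7·120 + 1; 120 = 120·1 + 0 → 1
1 divides 174, so a solution exists.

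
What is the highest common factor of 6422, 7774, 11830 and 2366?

6422 = 2 · 13² · 19; 7774 = 2 · 13² · 23; 11830 = 2 · 5 · 7 · 13²; 2366 = 2 · 7 · 13²
gcd takes min exponent of each prime: 2 · 13² = 338

338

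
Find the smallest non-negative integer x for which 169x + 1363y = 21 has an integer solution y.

976

gcd(169, 1363) = 1 (Euclid: 1363 = 8·169 + 11; 169 = 15·11 + 4; 11 = 2·4 + 3; 4 = 1·3 + 1; 3 = 3·1 + 0), and 1 | 21.
Extended Euclid: 169·(371) + 1363·(-46) = 1. Scale by 21: x₀ = 7791.
General solution x = x₀ + 1363t; reducing mod 1363 gives x = 976 (and y = -121).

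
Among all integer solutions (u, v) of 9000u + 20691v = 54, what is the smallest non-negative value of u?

Reduce mod 20691: 9000u ≡ 54 (mod 20691). With g = gcd(9000, 20691) = 9 dividing 54, divide through: 1000u ≡ 6 (mod 2299).
Since gcd(1000, 2299) = 1, u ≡ 6·(1000)⁻¹ ≡ 1853 (mod 2299). Smallest non-negative: 1853.

1853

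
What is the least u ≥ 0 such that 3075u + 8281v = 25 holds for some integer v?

5588

Euclid: 8281 = 2·3075 + 2131; 3075 = 1·2131 + 944; 2131 = 2·944 + 243; 944 = 3·243 + 215; 243 = 1·215 + 28; 215 = 7·28 + 19; 28 = 1·19 + 9; 19 = 2·9 + 1; 9 = 9·1 + 0 → gcd = 1; 25 = 1·25.
Back-substitution yields 3075·(886) + 8281·(-329) = 1, so one solution is u = 886·25 = 22150, v = -329·25 = -8225.
Solutions in u differ by 8281/1 = 8281; the one in [0, 8281) is 22150 mod 8281 = 5588.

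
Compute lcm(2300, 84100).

1934300

2300 = 2² · 5² · 23; 84100 = 2² · 5² · 29²
max exponents: 2² · 5² · 23 · 29² = 1934300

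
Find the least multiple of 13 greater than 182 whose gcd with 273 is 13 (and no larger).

gcd(t, 273) = 13 forces 13 | t; write t = 13s. Then gcd(13s, 13·21) = 13·gcd(s, 21), so need gcd(s, 21) = 1.
13s > 182 gives s ≥ 15. The least s ≥ 15 coprime to 21 is 16, so t = 13·16 = 208.

208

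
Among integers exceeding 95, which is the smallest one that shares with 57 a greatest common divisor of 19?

133

Multiples of 19 above 95: 19·6, 19·7, … . Need the cofactor coprime to 57/19 = 3.
Checking s = 6, 7, … the first with gcd(s, 3) = 1 is s = 7, giving 133.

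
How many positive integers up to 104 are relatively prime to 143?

143 = 11·13. Inclusion–exclusion on these primes:
104 − ⌊104/11⌋ − ⌊104/13⌋ + ⌊104/143⌋ = 87

87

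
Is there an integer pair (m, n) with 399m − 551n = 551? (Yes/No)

gcd(399, 551): 551 = 1·399 + 152; 399 = 2·152 + 95; 152 = 1·95 + 57; 95 = 1·57 + 38; 57 = 1·38 + 19; 38 = 2·19 + 0 → 19
19 divides 551, so a solution exists.

Yes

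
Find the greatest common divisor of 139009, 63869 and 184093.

gcd(139009, 63869): 139009 = 2·63869 + 11271; 63869 = 5·11271 + 7514; 11271 = 1·7514 + 3757; 7514 = 2·3757 + 0 → 3757
gcd(3757, 184093): 184093 = 49·3757 + 0 → 3757

3757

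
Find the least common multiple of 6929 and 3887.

159367

gcd first: 6929 = 1·3887 + 3042; 3887 = 1·3042 + 845; 3042 = 3·845 + 507; 845 = 1·507 + 338; 507 = 1·338 + 169; 338 = 2·169 + 0 → gcd = 169
lcm = 6929·3887/gcd = 26933023/169 = 159367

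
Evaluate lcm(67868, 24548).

1153756

67868 = 2² · 19² · 47; 24548 = 2² · 17 · 19²
max exponents: 2² · 17 · 19² · 47 = 1153756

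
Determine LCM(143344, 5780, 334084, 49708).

143344 = 2⁴ · 17² · 31; 5780 = 2² · 5 · 17²; 334084 = 2² · 17⁴; 49708 = 2² · 17² · 43
lcm takes max exponent of each prime: 2⁴ · 5 · 17⁴ · 31 · 43 = 8906679440

8906679440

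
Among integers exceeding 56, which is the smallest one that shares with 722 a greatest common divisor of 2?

58

722 = 2·361. Any x with gcd(x, 722) = 2 is a multiple of 2, say 2s, with s coprime to 361.
Need s > 56/2, so s ≥ 29. First s ≥ 29 with gcd(s, 361) = 1 is s = 29. Thus x = 2·29 = 58.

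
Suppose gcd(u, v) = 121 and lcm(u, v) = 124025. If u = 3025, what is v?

4961

Using uv = gcd(u,v)·lcm(u,v) = 121·124025 = 15007025, we get v = 15007025/3025 = 4961.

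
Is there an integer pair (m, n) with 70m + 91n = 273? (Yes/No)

Yes

gcd(70, 91): 91 = 1·70 + 21; 70 = 3·21 + 7; 21 = 3·7 + 0 → 7
7 divides 273, so a solution exists.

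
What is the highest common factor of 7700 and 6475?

175

Euclid: 7700 = 1·6475 + 1225; 6475 = 5·1225 + 350; 1225 = 3·350 + 175; 350 = 2·175 + 0. Last nonzero remainder: 175.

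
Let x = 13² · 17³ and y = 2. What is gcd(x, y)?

1

min exponent per shared prime: (none) = 1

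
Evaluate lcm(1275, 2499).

62475

gcd first: 2499 = 1·1275 + 1224; 1275 = 1·1224 + 51; 1224 = 24·51 + 0 → gcd = 51
lcm = 1275·2499/gcd = 3186225/51 = 62475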